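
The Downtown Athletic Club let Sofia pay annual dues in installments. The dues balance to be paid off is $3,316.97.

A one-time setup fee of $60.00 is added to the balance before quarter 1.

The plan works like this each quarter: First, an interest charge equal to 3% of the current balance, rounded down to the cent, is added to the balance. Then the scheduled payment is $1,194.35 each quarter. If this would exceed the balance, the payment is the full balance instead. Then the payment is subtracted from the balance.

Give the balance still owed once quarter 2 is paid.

$1,158.08

Quarter 1: opening $3,376.97; interest $101.30 → $3,478.27; payment $1,194.35; balance $2,283.92
Quarter 2: opening $2,283.92; interest $68.51 → $2,352.43; payment $1,194.35; balance $1,158.08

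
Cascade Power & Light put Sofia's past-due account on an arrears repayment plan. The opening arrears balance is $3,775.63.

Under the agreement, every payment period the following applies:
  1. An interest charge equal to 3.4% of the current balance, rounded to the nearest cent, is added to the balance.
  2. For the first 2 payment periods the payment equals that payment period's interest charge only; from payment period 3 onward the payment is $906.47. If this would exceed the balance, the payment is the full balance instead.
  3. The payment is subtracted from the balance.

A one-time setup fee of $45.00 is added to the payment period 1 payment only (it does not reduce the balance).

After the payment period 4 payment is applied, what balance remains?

Payment period 1: opening $3,775.63; interest $128.37 → $3,904.00; payment $128.37 (+ $45.00 fee); balance $3,775.63
Payment period 2: opening $3,775.63; interest $128.37 → $3,904.00; payment $128.37; balance $3,775.63
Payment period 3: opening $3,775.63; interest $128.37 → $3,904.00; payment $906.47; balance $2,997.53
Payment period 4: opening $2,997.53; interest $101.92 → $3,099.45; payment $906.47; balance $2,192.98

$2,192.98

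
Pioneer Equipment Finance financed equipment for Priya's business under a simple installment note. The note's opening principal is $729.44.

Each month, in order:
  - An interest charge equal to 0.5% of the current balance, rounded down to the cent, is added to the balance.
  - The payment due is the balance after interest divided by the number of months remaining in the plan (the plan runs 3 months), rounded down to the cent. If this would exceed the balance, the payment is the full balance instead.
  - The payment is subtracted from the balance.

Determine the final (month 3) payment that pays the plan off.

$246.80

Month 1: $729.44 +$3.64 interest = $733.08; pay $244.36 → $488.72
Month 2: $488.72 +$2.44 interest = $491.16; pay $245.58 → $245.58
Month 3: $245.58 +$1.22 interest = $246.80; pay $246.80 → $0.00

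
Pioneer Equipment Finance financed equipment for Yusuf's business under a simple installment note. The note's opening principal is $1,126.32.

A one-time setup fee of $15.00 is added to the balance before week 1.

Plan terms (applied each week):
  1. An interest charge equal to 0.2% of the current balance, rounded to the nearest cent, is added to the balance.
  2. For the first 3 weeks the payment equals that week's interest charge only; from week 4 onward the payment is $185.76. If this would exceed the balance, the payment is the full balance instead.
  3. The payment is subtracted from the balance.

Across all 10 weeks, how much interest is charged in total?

$15.09

Week 1: $1,141.32 +$2.28 interest = $1,143.60; pay $2.28 → $1,141.32
Week 2: $1,141.32 +$2.28 interest = $1,143.60; pay $2.28 → $1,141.32
Week 3: $1,141.32 +$2.28 interest = $1,143.60; pay $2.28 → $1,141.32
Week 4: $1,141.32 +$2.28 interest = $1,143.60; pay $185.76 → $957.84
Week 5: $957.84 +$1.92 interest = $959.76; pay $185.76 → $774.00
Week 6: $774.00 +$1.55 interest = $775.55; pay $185.76 → $589.79
Week 7: $589.79 +$1.18 interest = $590.97; pay $185.76 → $405.21
Week 8: $405.21 +$0.81 interest = $406.02; pay $185.76 → $220.26
Week 9: $220.26 +$0.44 interest = $220.70; pay $185.76 → $34.94
Week 10: $34.94 +$0.07 interest = $35.01; pay $35.01 → $0.00
Total interest: $2.28 + $2.28 + $2.28 + $2.28 + $1.92 + $1.55 + $1.18 + $0.81 + $0.44 + $0.07 = $15.09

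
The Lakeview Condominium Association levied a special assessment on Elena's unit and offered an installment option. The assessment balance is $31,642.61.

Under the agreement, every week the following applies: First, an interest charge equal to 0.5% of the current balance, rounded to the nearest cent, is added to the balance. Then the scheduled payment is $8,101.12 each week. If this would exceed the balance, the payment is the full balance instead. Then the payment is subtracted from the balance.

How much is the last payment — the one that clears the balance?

$7,733.02

Week 1: opening $31,642.61; interest $158.21 → $31,800.82; payment $8,101.12; balance $23,699.70
Week 2: opening $23,699.70; interest $118.50 → $23,818.20; payment $8,101.12; balance $15,717.08
Week 3: opening $15,717.08; interest $78.59 → $15,795.67; payment $8,101.12; balance $7,694.55
Week 4: opening $7,694.55; interest $38.47 → $7,733.02; payment $7,733.02; balance $0.00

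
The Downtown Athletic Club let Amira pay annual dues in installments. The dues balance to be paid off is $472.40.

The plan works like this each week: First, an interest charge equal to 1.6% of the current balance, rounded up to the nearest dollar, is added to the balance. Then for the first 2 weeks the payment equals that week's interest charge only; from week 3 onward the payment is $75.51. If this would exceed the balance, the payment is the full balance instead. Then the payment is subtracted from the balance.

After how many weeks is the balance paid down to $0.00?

9

Week 1: $472.40 +$8.00 interest = $480.40; pay $8.00 → $472.40
Week 2: $472.40 +$8.00 interest = $480.40; pay $8.00 → $472.40
Week 3: $472.40 +$8.00 interest = $480.40; pay $75.51 → $404.89
Week 4: $404.89 +$7.00 interest = $411.89; pay $75.51 → $336.38
Week 5: $336.38 +$6.00 interest = $342.38; pay $75.51 → $266.87
Week 6: $266.87 +$5.00 interest = $271.87; pay $75.51 → $196.36
Week 7: $196.36 +$4.00 interest = $200.36; pay $75.51 → $124.85
Week 8: $124.85 +$2.00 interest = $126.85; pay $75.51 → $51.34
Week 9: $51.34 +$1.00 interest = $52.34; pay $52.34 → $0.00
Balance reaches $0.00 in week 9.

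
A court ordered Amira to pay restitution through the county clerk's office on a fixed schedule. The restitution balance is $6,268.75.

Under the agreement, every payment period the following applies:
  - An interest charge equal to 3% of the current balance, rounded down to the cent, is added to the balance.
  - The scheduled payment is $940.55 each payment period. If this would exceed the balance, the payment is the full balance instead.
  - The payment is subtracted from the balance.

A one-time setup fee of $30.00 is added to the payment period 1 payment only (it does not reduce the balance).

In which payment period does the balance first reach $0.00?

8

# | Opening | Interest | Payment | Fee | End bal
1 | $6,268.75 | $188.06 | $940.55 | $30.00 | $5,516.26
2 | $5,516.26 | $165.48 | $940.55 | — | $4,741.19
3 | $4,741.19 | $142.23 | $940.55 | — | $3,942.87
4 | $3,942.87 | $118.28 | $940.55 | — | $3,120.60
5 | $3,120.60 | $93.61 | $940.55 | — | $2,273.66
6 | $2,273.66 | $68.20 | $940.55 | — | $1,401.31
7 | $1,401.31 | $42.03 | $940.55 | — | $502.79
8 | $502.79 | $15.08 | $517.87 | — | $0.00
Balance reaches $0.00 in payment period 8.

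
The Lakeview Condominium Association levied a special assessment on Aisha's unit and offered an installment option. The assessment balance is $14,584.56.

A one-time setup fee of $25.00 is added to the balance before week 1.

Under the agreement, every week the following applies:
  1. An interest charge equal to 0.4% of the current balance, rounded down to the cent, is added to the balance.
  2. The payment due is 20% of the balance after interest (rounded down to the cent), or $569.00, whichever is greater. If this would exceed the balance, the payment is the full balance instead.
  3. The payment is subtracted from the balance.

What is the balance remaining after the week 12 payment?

# | Opening | Interest | Payment | End bal
1 | $14,609.56 | $58.43 | $2,933.59 | $11,734.40
2 | $11,734.40 | $46.93 | $2,356.26 | $9,425.07
3 | $9,425.07 | $37.70 | $1,892.55 | $7,570.22
4 | $7,570.22 | $30.28 | $1,520.10 | $6,080.40
5 | $6,080.40 | $24.32 | $1,220.94 | $4,883.78
6 | $4,883.78 | $19.53 | $980.66 | $3,922.65
7 | $3,922.65 | $15.69 | $787.66 | $3,150.68
8 | $3,150.68 | $12.60 | $632.65 | $2,530.63
9 | $2,530.63 | $10.12 | $569.00 | $1,971.75
10 | $1,971.75 | $7.88 | $569.00 | $1,410.63
11 | $1,410.63 | $5.64 | $569.00 | $847.27
12 | $847.27 | $3.38 | $569.00 | $281.65

$281.65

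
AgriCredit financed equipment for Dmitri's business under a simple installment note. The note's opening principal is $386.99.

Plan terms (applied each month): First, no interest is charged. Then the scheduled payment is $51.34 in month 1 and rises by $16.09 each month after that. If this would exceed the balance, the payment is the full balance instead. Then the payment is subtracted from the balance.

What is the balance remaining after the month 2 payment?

$268.22

Month 1: opening $386.99; payment $51.34; balance $335.65
Month 2: opening $335.65; payment $67.43; balance $268.22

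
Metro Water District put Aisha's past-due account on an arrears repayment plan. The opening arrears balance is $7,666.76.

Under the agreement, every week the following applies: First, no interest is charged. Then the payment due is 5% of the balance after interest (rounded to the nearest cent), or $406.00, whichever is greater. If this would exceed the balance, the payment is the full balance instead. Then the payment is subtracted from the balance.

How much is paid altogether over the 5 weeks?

$2,030.00

Week 1: $7,666.76 − $406.00 → $7,260.76
Week 2: $7,260.76 − $406.00 → $6,854.76
Week 3: $6,854.76 − $406.00 → $6,448.76
Week 4: $6,448.76 − $406.00 → $6,042.76
Week 5: $6,042.76 − $406.00 → $5,636.76
Total paid: $2,030.00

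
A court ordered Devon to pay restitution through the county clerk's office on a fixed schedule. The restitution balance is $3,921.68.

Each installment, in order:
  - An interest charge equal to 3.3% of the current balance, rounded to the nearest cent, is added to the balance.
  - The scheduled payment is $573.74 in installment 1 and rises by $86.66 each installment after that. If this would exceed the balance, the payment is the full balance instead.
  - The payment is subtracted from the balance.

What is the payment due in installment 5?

Installment 1: $3,921.68 +$129.42 interest = $4,051.10; pay $573.74 → $3,477.36
Installment 2: $3,477.36 +$114.75 interest = $3,592.11; pay $660.40 → $2,931.71
Installment 3: $2,931.71 +$96.75 interest = $3,028.46; pay $747.06 → $2,281.40
Installment 4: $2,281.40 +$75.29 interest = $2,356.69; pay $833.72 → $1,522.97
Installment 5: $1,522.97 +$50.26 interest = $1,573.23; pay $920.38 → $652.85

$920.38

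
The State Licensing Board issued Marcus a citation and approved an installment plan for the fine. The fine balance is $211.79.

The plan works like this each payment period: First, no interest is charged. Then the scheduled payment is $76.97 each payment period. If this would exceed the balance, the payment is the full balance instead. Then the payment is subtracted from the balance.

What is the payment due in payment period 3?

$57.85

Payment period 1: $211.79 − $76.97 → $134.82
Payment period 2: $134.82 − $76.97 → $57.85
Payment period 3: $57.85 − $57.85 → $0.00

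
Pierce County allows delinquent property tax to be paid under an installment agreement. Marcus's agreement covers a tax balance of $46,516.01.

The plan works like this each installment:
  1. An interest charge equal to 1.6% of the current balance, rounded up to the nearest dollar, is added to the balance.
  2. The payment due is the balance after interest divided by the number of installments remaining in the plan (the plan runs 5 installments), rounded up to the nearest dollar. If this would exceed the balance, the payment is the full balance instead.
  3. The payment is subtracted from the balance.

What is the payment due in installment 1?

Installment 1: opening $46,516.01; interest $745.00 → $47,261.01; payment $9,453.00; balance $37,808.01

$9,453.00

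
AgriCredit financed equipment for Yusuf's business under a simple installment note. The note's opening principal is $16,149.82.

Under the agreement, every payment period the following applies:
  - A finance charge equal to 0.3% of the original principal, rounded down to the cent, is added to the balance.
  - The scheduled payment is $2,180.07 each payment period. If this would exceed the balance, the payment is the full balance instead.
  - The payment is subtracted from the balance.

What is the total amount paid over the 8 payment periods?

$16,537.34

# | Opening | Interest | Payment | End bal
1 | $16,149.82 | $48.44 | $2,180.07 | $14,018.19
2 | $14,018.19 | $48.44 | $2,180.07 | $11,886.56
3 | $11,886.56 | $48.44 | $2,180.07 | $9,754.93
4 | $9,754.93 | $48.44 | $2,180.07 | $7,623.30
5 | $7,623.30 | $48.44 | $2,180.07 | $5,491.67
6 | $5,491.67 | $48.44 | $2,180.07 | $3,360.04
7 | $3,360.04 | $48.44 | $2,180.07 | $1,228.41
8 | $1,228.41 | $48.44 | $1,276.85 | $0.00
Total paid: $16,537.34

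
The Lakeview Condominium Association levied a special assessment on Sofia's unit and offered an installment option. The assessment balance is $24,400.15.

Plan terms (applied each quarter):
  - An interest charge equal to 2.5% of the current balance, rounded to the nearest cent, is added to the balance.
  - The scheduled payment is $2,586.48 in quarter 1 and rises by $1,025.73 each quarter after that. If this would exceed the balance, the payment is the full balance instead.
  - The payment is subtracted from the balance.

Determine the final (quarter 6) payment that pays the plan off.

Quarter 1: opening $24,400.15; interest $610.00 → $25,010.15; payment $2,586.48; balance $22,423.67
Quarter 2: opening $22,423.67; interest $560.59 → $22,984.26; payment $3,612.21; balance $19,372.05
Quarter 3: opening $19,372.05; interest $484.30 → $19,856.35; payment $4,637.94; balance $15,218.41
Quarter 4: opening $15,218.41; interest $380.46 → $15,598.87; payment $5,663.67; balance $9,935.20
Quarter 5: opening $9,935.20; interest $248.38 → $10,183.58; payment $6,689.40; balance $3,494.18
Quarter 6: opening $3,494.18; interest $87.35 → $3,581.53; payment $3,581.53; balance $0.00

$3,581.53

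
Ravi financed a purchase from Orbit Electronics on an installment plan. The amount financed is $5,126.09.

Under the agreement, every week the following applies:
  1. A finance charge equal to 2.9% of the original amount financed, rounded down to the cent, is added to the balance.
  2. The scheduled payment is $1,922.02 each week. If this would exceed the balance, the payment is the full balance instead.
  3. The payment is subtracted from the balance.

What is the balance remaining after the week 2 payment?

Week 1: opening $5,126.09; interest $148.65 → $5,274.74; payment $1,922.02; balance $3,352.72
Week 2: opening $3,352.72; interest $148.65 → $3,501.37; payment $1,922.02; balance $1,579.35

$1,579.35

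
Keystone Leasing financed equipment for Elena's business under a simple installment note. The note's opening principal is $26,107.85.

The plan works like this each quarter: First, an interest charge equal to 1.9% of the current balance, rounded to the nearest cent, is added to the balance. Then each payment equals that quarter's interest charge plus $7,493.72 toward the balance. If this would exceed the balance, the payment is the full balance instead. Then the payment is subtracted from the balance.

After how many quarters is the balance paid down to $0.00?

Quarter 1: $26,107.85 +$496.05 interest = $26,603.90; pay $7,989.77 → $18,614.13
Quarter 2: $18,614.13 +$353.67 interest = $18,967.80; pay $7,847.39 → $11,120.41
Quarter 3: $11,120.41 +$211.29 interest = $11,331.70; pay $7,705.01 → $3,626.69
Quarter 4: $3,626.69 +$68.91 interest = $3,695.60; pay $3,695.60 → $0.00
Balance reaches $0.00 in quarter 4.

4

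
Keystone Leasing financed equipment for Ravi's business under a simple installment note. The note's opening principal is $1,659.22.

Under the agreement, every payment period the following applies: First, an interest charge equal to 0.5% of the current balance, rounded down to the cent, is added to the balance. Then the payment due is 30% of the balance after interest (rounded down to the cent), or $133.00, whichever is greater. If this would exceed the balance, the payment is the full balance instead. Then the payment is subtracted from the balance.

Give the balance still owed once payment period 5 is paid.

Payment period 1: opening $1,659.22; interest $8.29 → $1,667.51; payment $500.25; balance $1,167.26
Payment period 2: opening $1,167.26; interest $5.83 → $1,173.09; payment $351.92; balance $821.17
Payment period 3: opening $821.17; interest $4.10 → $825.27; payment $247.58; balance $577.69
Payment period 4: opening $577.69; interest $2.88 → $580.57; payment $174.17; balance $406.40
Payment period 5: opening $406.40; interest $2.03 → $408.43; payment $133.00; balance $275.43

$275.43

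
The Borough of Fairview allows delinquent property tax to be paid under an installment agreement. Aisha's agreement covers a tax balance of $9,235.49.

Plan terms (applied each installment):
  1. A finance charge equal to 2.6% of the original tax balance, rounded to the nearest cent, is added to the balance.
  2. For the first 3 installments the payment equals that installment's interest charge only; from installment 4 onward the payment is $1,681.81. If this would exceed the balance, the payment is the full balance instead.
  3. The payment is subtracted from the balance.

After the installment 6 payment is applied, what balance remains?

# | Opening | Interest | Payment | End bal
1 | $9,235.49 | $240.12 | $240.12 | $9,235.49
2 | $9,235.49 | $240.12 | $240.12 | $9,235.49
3 | $9,235.49 | $240.12 | $240.12 | $9,235.49
4 | $9,235.49 | $240.12 | $1,681.81 | $7,793.80
5 | $7,793.80 | $240.12 | $1,681.81 | $6,352.11
6 | $6,352.11 | $240.12 | $1,681.81 | $4,910.42

$4,910.42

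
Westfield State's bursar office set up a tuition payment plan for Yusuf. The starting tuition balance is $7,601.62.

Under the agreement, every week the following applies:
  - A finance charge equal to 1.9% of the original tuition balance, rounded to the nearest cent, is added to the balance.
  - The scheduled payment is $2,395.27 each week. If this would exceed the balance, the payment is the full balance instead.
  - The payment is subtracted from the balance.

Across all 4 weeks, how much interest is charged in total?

Week 1: $7,601.62 +$144.43 interest = $7,746.05; pay $2,395.27 → $5,350.78
Week 2: $5,350.78 +$144.43 interest = $5,495.21; pay $2,395.27 → $3,099.94
Week 3: $3,099.94 +$144.43 interest = $3,244.37; pay $2,395.27 → $849.10
Week 4: $849.10 +$144.43 interest = $993.53; pay $993.53 → $0.00
Total interest: $144.43 + $144.43 + $144.43 + $144.43 = $577.72

$577.72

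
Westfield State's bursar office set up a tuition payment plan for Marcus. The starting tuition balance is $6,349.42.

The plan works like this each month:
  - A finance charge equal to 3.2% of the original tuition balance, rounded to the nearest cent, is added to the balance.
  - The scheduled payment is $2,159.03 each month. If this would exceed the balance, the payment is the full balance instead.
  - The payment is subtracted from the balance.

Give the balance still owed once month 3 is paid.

# | Opening | Interest | Payment | End bal
1 | $6,349.42 | $203.18 | $2,159.03 | $4,393.57
2 | $4,393.57 | $203.18 | $2,159.03 | $2,437.72
3 | $2,437.72 | $203.18 | $2,159.03 | $481.87

$481.87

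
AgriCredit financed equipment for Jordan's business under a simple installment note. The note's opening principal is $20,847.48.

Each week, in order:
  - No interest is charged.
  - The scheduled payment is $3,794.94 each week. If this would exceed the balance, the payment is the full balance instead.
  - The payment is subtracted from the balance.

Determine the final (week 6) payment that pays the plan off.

# | Opening | Payment | End bal
1 | $20,847.48 | $3,794.94 | $17,052.54
2 | $17,052.54 | $3,794.94 | $13,257.60
3 | $13,257.60 | $3,794.94 | $9,462.66
4 | $9,462.66 | $3,794.94 | $5,667.72
5 | $5,667.72 | $3,794.94 | $1,872.78
6 | $1,872.78 | $1,872.78 | $0.00

$1,872.78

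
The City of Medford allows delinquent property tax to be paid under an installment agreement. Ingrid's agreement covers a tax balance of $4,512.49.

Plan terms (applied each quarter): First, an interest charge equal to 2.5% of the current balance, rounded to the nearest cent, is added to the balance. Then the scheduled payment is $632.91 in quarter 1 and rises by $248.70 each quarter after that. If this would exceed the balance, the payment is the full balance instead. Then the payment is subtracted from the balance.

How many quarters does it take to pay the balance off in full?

# | Opening | Interest | Payment | End bal
1 | $4,512.49 | $112.81 | $632.91 | $3,992.39
2 | $3,992.39 | $99.81 | $881.61 | $3,210.59
3 | $3,210.59 | $80.26 | $1,130.31 | $2,160.54
4 | $2,160.54 | $54.01 | $1,379.01 | $835.54
5 | $835.54 | $20.89 | $856.43 | $0.00
Balance reaches $0.00 in quarter 5.

5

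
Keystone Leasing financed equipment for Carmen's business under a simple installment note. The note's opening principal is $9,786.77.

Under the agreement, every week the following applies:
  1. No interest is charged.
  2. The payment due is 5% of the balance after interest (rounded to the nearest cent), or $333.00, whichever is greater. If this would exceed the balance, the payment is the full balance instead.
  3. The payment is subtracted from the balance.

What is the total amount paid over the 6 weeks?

$2,592.60

Week 1: $9,786.77 − $489.34 → $9,297.43
Week 2: $9,297.43 − $464.87 → $8,832.56
Week 3: $8,832.56 − $441.63 → $8,390.93
Week 4: $8,390.93 − $419.55 → $7,971.38
Week 5: $7,971.38 − $398.57 → $7,572.81
Week 6: $7,572.81 − $378.64 → $7,194.17
Total paid: $2,592.60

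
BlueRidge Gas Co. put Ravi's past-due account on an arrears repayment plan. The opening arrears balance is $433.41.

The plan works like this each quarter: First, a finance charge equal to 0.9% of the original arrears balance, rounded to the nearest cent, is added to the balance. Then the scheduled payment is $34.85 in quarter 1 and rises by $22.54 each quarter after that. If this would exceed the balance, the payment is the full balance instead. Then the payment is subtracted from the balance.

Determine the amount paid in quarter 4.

# | Opening | Interest | Payment | End bal
1 | $433.41 | $3.90 | $34.85 | $402.46
2 | $402.46 | $3.90 | $57.39 | $348.97
3 | $348.97 | $3.90 | $79.93 | $272.94
4 | $272.94 | $3.90 | $102.47 | $174.37

$102.47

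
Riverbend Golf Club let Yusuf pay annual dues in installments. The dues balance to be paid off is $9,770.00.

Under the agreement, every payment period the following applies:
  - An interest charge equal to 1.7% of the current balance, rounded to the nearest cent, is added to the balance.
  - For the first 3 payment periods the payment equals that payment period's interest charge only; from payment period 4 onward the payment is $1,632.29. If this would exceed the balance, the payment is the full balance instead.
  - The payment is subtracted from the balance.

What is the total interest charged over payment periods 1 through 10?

$1,122.39

Payment period 1: $9,770.00 +$166.09 interest = $9,936.09; pay $166.09 → $9,770.00
Payment period 2: $9,770.00 +$166.09 interest = $9,936.09; pay $166.09 → $9,770.00
Payment period 3: $9,770.00 +$166.09 interest = $9,936.09; pay $166.09 → $9,770.00
Payment period 4: $9,770.00 +$166.09 interest = $9,936.09; pay $1,632.29 → $8,303.80
Payment period 5: $8,303.80 +$141.16 interest = $8,444.96; pay $1,632.29 → $6,812.67
Payment period 6: $6,812.67 +$115.82 interest = $6,928.49; pay $1,632.29 → $5,296.20
Payment period 7: $5,296.20 +$90.04 interest = $5,386.24; pay $1,632.29 → $3,753.95
Payment period 8: $3,753.95 +$63.82 interest = $3,817.77; pay $1,632.29 → $2,185.48
Payment period 9: $2,185.48 +$37.15 interest = $2,222.63; pay $1,632.29 → $590.34
Payment period 10: $590.34 +$10.04 interest = $600.38; pay $600.38 → $0.00
Total interest: $166.09 + $166.09 + $166.09 + $166.09 + $141.16 + $115.82 + $90.04 + $63.82 + $37.15 + $10.04 = $1,122.39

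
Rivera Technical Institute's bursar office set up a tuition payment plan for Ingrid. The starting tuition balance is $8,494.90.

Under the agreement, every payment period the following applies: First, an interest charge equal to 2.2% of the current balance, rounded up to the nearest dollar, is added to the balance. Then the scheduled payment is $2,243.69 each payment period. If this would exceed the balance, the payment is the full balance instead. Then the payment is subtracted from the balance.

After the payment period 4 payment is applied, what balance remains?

Payment period 1: opening $8,494.90; interest $187.00 → $8,681.90; payment $2,243.69; balance $6,438.21
Payment period 2: opening $6,438.21; interest $142.00 → $6,580.21; payment $2,243.69; balance $4,336.52
Payment period 3: opening $4,336.52; interest $96.00 → $4,432.52; payment $2,243.69; balance $2,188.83
Payment period 4: opening $2,188.83; interest $49.00 → $2,237.83; payment $2,237.83; balance $0.00

$0.00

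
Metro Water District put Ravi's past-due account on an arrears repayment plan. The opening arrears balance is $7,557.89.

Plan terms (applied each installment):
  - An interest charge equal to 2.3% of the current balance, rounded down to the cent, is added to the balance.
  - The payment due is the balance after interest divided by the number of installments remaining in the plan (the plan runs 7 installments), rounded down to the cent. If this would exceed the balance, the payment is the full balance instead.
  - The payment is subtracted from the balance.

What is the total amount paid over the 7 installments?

Installment 1: $7,557.89 +$173.83 interest = $7,731.72; pay $1,104.53 → $6,627.19
Installment 2: $6,627.19 +$152.42 interest = $6,779.61; pay $1,129.93 → $5,649.68
Installment 3: $5,649.68 +$129.94 interest = $5,779.62; pay $1,155.92 → $4,623.70
Installment 4: $4,623.70 +$106.34 interest = $4,730.04; pay $1,182.51 → $3,547.53
Installment 5: $3,547.53 +$81.59 interest = $3,629.12; pay $1,209.70 → $2,419.42
Installment 6: $2,419.42 +$55.64 interest = $2,475.06; pay $1,237.53 → $1,237.53
Installment 7: $1,237.53 +$28.46 interest = $1,265.99; pay $1,265.99 → $0.00
Total paid: $8,286.11

$8,286.11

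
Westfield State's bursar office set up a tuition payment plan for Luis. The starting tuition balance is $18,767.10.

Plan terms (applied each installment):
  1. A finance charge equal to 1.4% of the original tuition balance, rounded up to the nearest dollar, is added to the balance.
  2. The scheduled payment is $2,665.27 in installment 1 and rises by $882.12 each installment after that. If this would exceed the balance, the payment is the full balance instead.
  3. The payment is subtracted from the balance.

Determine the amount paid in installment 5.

$4,128.30

# | Opening | Interest | Payment | End bal
1 | $18,767.10 | $263.00 | $2,665.27 | $16,364.83
2 | $16,364.83 | $263.00 | $3,547.39 | $13,080.44
3 | $13,080.44 | $263.00 | $4,429.51 | $8,913.93
4 | $8,913.93 | $263.00 | $5,311.63 | $3,865.30
5 | $3,865.30 | $263.00 | $4,128.30 | $0.00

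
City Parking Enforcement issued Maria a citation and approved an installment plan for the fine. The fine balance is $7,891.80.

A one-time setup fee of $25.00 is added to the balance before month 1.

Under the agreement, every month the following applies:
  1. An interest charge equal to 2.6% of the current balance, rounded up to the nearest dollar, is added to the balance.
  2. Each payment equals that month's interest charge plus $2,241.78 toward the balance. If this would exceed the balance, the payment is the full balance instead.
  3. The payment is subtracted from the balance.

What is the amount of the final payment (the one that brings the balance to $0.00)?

Month 1: $7,916.80 +$206.00 interest = $8,122.80; pay $2,447.78 → $5,675.02
Month 2: $5,675.02 +$148.00 interest = $5,823.02; pay $2,389.78 → $3,433.24
Month 3: $3,433.24 +$90.00 interest = $3,523.24; pay $2,331.78 → $1,191.46
Month 4: $1,191.46 +$31.00 interest = $1,222.46; pay $1,222.46 → $0.00

$1,222.46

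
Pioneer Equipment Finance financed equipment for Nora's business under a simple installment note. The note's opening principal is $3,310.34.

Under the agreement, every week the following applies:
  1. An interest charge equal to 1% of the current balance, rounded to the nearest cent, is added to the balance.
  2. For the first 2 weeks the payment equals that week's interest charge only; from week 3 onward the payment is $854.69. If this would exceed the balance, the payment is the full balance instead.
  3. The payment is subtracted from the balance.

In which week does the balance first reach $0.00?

6

# | Opening | Interest | Payment | End bal
1 | $3,310.34 | $33.10 | $33.10 | $3,310.34
2 | $3,310.34 | $33.10 | $33.10 | $3,310.34
3 | $3,310.34 | $33.10 | $854.69 | $2,488.75
4 | $2,488.75 | $24.89 | $854.69 | $1,658.95
5 | $1,658.95 | $16.59 | $854.69 | $820.85
6 | $820.85 | $8.21 | $829.06 | $0.00
Balance reaches $0.00 in week 6.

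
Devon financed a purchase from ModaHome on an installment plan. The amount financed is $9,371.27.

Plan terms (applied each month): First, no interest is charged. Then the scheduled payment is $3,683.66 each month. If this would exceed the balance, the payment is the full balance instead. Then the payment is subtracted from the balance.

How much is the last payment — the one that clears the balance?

$2,003.95

Month 1: opening $9,371.27; payment $3,683.66; balance $5,687.61
Month 2: opening $5,687.61; payment $3,683.66; balance $2,003.95
Month 3: opening $2,003.95; payment $2,003.95; balance $0.00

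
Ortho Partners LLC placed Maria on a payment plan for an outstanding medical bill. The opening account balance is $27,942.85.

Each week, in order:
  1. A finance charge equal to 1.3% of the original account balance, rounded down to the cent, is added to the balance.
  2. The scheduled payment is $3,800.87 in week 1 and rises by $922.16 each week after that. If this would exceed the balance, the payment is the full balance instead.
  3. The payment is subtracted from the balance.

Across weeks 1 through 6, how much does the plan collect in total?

$30,122.35

Week 1: $27,942.85 +$363.25 interest = $28,306.10; pay $3,800.87 → $24,505.23
Week 2: $24,505.23 +$363.25 interest = $24,868.48; pay $4,723.03 → $20,145.45
Week 3: $20,145.45 +$363.25 interest = $20,508.70; pay $5,645.19 → $14,863.51
Week 4: $14,863.51 +$363.25 interest = $15,226.76; pay $6,567.35 → $8,659.41
Week 5: $8,659.41 +$363.25 interest = $9,022.66; pay $7,489.51 → $1,533.15
Week 6: $1,533.15 +$363.25 interest = $1,896.40; pay $1,896.40 → $0.00
Total paid: $30,122.35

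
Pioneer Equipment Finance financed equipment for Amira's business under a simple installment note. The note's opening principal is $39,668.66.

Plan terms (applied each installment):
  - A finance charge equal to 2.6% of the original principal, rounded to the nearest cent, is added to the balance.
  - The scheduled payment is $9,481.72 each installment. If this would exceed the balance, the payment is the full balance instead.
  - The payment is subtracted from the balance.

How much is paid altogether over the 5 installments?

Installment 1: $39,668.66 +$1,031.39 interest = $40,700.05; pay $9,481.72 → $31,218.33
Installment 2: $31,218.33 +$1,031.39 interest = $32,249.72; pay $9,481.72 → $22,768.00
Installment 3: $22,768.00 +$1,031.39 interest = $23,799.39; pay $9,481.72 → $14,317.67
Installment 4: $14,317.67 +$1,031.39 interest = $15,349.06; pay $9,481.72 → $5,867.34
Installment 5: $5,867.34 +$1,031.39 interest = $6,898.73; pay $6,898.73 → $0.00
Total paid: $44,825.61

$44,825.61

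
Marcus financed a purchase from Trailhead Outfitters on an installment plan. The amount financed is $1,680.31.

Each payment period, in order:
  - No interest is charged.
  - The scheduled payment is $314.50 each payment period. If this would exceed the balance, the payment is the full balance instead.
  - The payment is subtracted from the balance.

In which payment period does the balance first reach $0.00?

6

# | Opening | Payment | End bal
1 | $1,680.31 | $314.50 | $1,365.81
2 | $1,365.81 | $314.50 | $1,051.31
3 | $1,051.31 | $314.50 | $736.81
4 | $736.81 | $314.50 | $422.31
5 | $422.31 | $314.50 | $107.81
6 | $107.81 | $107.81 | $0.00
Balance reaches $0.00 in payment period 6.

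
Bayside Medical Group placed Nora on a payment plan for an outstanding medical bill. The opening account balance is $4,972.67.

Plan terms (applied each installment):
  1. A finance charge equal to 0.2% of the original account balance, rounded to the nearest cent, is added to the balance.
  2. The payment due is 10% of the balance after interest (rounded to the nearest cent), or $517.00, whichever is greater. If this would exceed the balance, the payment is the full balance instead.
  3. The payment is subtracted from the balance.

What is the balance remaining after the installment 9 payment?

# | Opening | Interest | Payment | End bal
1 | $4,972.67 | $9.95 | $517.00 | $4,465.62
2 | $4,465.62 | $9.95 | $517.00 | $3,958.57
3 | $3,958.57 | $9.95 | $517.00 | $3,451.52
4 | $3,451.52 | $9.95 | $517.00 | $2,944.47
5 | $2,944.47 | $9.95 | $517.00 | $2,437.42
6 | $2,437.42 | $9.95 | $517.00 | $1,930.37
7 | $1,930.37 | $9.95 | $517.00 | $1,423.32
8 | $1,423.32 | $9.95 | $517.00 | $916.27
9 | $916.27 | $9.95 | $517.00 | $409.22

$409.22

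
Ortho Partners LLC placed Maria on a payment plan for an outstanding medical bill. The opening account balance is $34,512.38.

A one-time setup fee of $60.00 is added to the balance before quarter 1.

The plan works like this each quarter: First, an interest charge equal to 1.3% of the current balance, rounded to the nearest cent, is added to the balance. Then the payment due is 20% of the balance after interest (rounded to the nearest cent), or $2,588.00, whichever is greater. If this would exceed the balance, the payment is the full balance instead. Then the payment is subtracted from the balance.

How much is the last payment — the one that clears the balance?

Quarter 1: $34,572.38 +$449.44 interest = $35,021.82; pay $7,004.36 → $28,017.46
Quarter 2: $28,017.46 +$364.23 interest = $28,381.69; pay $5,676.34 → $22,705.35
Quarter 3: $22,705.35 +$295.17 interest = $23,000.52; pay $4,600.10 → $18,400.42
Quarter 4: $18,400.42 +$239.21 interest = $18,639.63; pay $3,727.93 → $14,911.70
Quarter 5: $14,911.70 +$193.85 interest = $15,105.55; pay $3,021.11 → $12,084.44
Quarter 6: $12,084.44 +$157.10 interest = $12,241.54; pay $2,588.00 → $9,653.54
Quarter 7: $9,653.54 +$125.50 interest = $9,779.04; pay $2,588.00 → $7,191.04
Quarter 8: $7,191.04 +$93.48 interest = $7,284.52; pay $2,588.00 → $4,696.52
Quarter 9: $4,696.52 +$61.05 interest = $4,757.57; pay $2,588.00 → $2,169.57
Quarter 10: $2,169.57 +$28.20 interest = $2,197.77; pay $2,197.77 → $0.00

$2,197.77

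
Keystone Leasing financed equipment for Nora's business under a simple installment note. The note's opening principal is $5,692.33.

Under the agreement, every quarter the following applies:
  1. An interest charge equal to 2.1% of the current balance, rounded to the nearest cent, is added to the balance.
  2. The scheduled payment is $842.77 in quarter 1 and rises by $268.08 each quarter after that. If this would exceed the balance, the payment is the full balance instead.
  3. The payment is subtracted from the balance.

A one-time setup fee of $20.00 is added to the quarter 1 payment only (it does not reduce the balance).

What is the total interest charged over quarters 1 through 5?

Quarter 1: $5,692.33 +$119.54 interest = $5,811.87; pay $842.77 (+ $20.00 fee) → $4,969.10
Quarter 2: $4,969.10 +$104.35 interest = $5,073.45; pay $1,110.85 → $3,962.60
Quarter 3: $3,962.60 +$83.21 interest = $4,045.81; pay $1,378.93 → $2,666.88
Quarter 4: $2,666.88 +$56.00 interest = $2,722.88; pay $1,647.01 → $1,075.87
Quarter 5: $1,075.87 +$22.59 interest = $1,098.46; pay $1,098.46 → $0.00
Total interest: $119.54 + $104.35 + $83.21 + $56.00 + $22.59 = $385.69

$385.69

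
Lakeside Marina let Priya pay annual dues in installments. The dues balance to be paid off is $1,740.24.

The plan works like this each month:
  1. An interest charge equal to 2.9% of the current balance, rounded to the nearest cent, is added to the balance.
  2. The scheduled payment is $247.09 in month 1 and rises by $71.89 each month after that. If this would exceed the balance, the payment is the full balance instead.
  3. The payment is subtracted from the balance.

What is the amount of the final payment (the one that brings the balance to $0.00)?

$493.01

Month 1: opening $1,740.24; interest $50.47 → $1,790.71; payment $247.09; balance $1,543.62
Month 2: opening $1,543.62; interest $44.76 → $1,588.38; payment $318.98; balance $1,269.40
Month 3: opening $1,269.40; interest $36.81 → $1,306.21; payment $390.87; balance $915.34
Month 4: opening $915.34; interest $26.54 → $941.88; payment $462.76; balance $479.12
Month 5: opening $479.12; interest $13.89 → $493.01; payment $493.01; balance $0.00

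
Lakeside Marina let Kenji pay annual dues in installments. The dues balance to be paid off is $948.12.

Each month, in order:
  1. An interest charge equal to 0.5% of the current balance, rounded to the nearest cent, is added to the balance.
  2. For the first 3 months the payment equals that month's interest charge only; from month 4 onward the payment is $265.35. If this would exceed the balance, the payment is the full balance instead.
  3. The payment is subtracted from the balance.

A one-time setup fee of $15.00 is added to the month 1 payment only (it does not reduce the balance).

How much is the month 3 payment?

# | Opening | Interest | Payment | Fee | End bal
1 | $948.12 | $4.74 | $4.74 | $15.00 | $948.12
2 | $948.12 | $4.74 | $4.74 | — | $948.12
3 | $948.12 | $4.74 | $4.74 | — | $948.12

$4.74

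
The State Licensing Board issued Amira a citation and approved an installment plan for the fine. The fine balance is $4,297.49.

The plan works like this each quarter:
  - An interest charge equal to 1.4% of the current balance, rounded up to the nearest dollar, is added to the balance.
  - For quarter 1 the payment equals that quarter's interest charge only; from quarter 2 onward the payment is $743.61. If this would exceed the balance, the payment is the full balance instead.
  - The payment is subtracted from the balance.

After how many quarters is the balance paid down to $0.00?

8

Quarter 1: opening $4,297.49; interest $61.00 → $4,358.49; payment $61.00; balance $4,297.49
Quarter 2: opening $4,297.49; interest $61.00 → $4,358.49; payment $743.61; balance $3,614.88
Quarter 3: opening $3,614.88; interest $51.00 → $3,665.88; payment $743.61; balance $2,922.27
Quarter 4: opening $2,922.27; interest $41.00 → $2,963.27; payment $743.61; balance $2,219.66
Quarter 5: opening $2,219.66; interest $32.00 → $2,251.66; payment $743.61; balance $1,508.05
Quarter 6: opening $1,508.05; interest $22.00 → $1,530.05; payment $743.61; balance $786.44
Quarter 7: opening $786.44; interest $12.00 → $798.44; payment $743.61; balance $54.83
Quarter 8: opening $54.83; interest $1.00 → $55.83; payment $55.83; balance $0.00
Balance reaches $0.00 in quarter 8.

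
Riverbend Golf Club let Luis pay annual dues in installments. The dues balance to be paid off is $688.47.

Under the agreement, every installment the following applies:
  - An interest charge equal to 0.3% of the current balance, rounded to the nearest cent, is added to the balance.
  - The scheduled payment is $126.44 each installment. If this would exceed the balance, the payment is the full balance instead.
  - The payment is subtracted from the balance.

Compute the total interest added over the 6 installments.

$6.78

# | Opening | Interest | Payment | End bal
1 | $688.47 | $2.07 | $126.44 | $564.10
2 | $564.10 | $1.69 | $126.44 | $439.35
3 | $439.35 | $1.32 | $126.44 | $314.23
4 | $314.23 | $0.94 | $126.44 | $188.73
5 | $188.73 | $0.57 | $126.44 | $62.86
6 | $62.86 | $0.19 | $63.05 | $0.00
Total interest: $2.07 + $1.69 + $1.32 + $0.94 + $0.57 + $0.19 = $6.78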